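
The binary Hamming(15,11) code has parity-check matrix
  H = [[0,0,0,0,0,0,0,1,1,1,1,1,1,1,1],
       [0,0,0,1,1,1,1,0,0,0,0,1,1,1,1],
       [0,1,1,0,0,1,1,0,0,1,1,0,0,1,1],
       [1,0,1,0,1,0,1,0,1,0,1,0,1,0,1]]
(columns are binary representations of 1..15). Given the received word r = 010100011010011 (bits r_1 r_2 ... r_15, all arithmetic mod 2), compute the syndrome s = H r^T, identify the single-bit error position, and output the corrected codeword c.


s = (1, 1, 0, 1)^T, error position = 13, corrected codeword c = 010100011010111

Compute s = H r^T mod 2 one row at a time:
  s_1 = 1 + 1 + 0 + 1 + 0 + 0 + 1 + 1 = 5 ≡ 1 (mod 2).
  s_2 = 1 + 0 + 0 + 0 + 0 + 0 + 1 + 1 = 3 ≡ 1 (mod 2).
  s_3 = 1 + 0 + 0 + 0 + 0 + 1 + 1 + 1 = 4 ≡ 0 (mod 2).
  s_4 = 0 + 0 + 0 + 0 + 1 + 1 + 0 + 1 = 3 ≡ 1 (mod 2).
s = (1, 1, 0, 1)^T — this equals column 13 of H (binary 1101), so error is at position 13.
Correct: flip bit 13 of r = 010100011010011 to get c = 010100011010111.


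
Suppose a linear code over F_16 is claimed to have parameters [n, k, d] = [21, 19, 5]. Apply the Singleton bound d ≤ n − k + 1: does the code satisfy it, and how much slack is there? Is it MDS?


Singleton RHS = n − k + 1 = 3, slack = -2, bound violated (no such code; not MDS).

Singleton bound: d ≤ n − k + 1.
Here n = 21, k = 19, so n − k + 1 = 3.
Given d = 5, check d ≤ 3: NO.
Slack = (n − k + 1) − d = -2.
The slack is negative: d = 5 exceeds n − k + 1 = 3 by 2, so the Singleton bound is violated and no linear [21, 19, 5]_16 code can exist. In particular it is not MDS (MDS requires d = n − k + 1 exactly).
Description: the claimed parameters are [21, 19, 5]_16; such a code would be impossible (violates the Singleton bound).


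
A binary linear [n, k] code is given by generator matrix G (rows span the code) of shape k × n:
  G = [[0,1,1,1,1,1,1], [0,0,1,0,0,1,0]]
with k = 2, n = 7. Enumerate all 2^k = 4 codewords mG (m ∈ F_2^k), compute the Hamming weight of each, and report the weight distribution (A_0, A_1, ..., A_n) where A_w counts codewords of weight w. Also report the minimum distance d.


Weight distribution: A_0 = 1, A_2 = 1, A_4 = 1, A_6 = 1. Minimum distance d = 2.

Enumerate all 2^2 = 4 messages m ∈ F_2^2.
For each, compute codeword c = mG in F_2^7, then tally its weight.
  m = 00 → c = 0000000, weight = 0.
  m = 10 → c = 0111111, weight = 6.
  m = 01 → c = 0010010, weight = 2.
  m = 11 → c = 0101101, weight = 4.
Tally weights:
  weight 0: 1 codewords.
  weight 2: 1 codewords.
  weight 4: 1 codewords.
  weight 6: 1 codewords.
Minimum distance d = smallest w > 0 with A_w > 0 = 2.
Sanity: Σ A_w = 4 = 2^2 = 4 ✓.


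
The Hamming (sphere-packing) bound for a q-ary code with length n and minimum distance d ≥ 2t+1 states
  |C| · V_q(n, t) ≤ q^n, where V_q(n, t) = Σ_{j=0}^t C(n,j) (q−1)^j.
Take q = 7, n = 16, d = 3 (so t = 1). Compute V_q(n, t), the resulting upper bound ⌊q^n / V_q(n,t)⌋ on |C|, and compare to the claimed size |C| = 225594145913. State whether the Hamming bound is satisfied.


V_q(n, t) = 97, q^n = 33232930569601, Hamming bound = 342607531645, |C| = 225594145913 ≤ bound (satisfied).

Step 1: Compute V_q(n, t) = Σ_{j=0}^1 C(n, j) (q−1)^j.
  j = 0: C(16,0)·(6)^0 = 1·1 = 1.
  j = 1: C(16,1)·(6)^1 = 16·6 = 96.
  V_q(n, t) = 1 + 96 = 97.
Step 2: q^n = 7^16 = 33232930569601.
Step 3: Hamming bound ⌊q^n / V_q(n,t)⌋ = ⌊33232930569601/97⌋ = 342607531645.
Step 4: Compare |C| = 225594145913 to 342607531645: satisfied.
The claimed |C| lies below the Hamming bound.


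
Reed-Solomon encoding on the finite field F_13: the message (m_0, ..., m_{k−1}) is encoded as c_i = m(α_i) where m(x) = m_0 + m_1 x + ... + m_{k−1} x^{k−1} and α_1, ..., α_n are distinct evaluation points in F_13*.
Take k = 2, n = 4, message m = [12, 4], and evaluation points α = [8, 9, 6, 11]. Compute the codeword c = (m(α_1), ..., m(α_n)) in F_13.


c = [5, 9, 10, 4]

Message polynomial: m(x) = 12 + 4·x (mod 13).
For each evaluation point α_i, compute m(α_i) mod 13:
  α_1 = 8: Horner steps 4 → 5, so m(8) = 5.
  α_2 = 9: Horner steps 4 → 9, so m(9) = 9.
  α_3 = 6: Horner steps 4 → 10, so m(6) = 10.
  α_4 = 11: Horner steps 4 → 4, so m(11) = 4.
Codeword c = [5, 9, 10, 4] ∈ F_13^4.


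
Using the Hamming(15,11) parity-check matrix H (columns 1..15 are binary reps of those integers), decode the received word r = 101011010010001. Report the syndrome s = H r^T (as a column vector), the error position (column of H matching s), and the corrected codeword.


s = (1, 1, 0, 1)^T, error position = 13, corrected codeword c = 101011010010101

Compute s = H r^T mod 2 one row at a time:
  s_1 = 1 + 0 + 0 + 1 + 0 + 0 + 0 + 1 = 3 ≡ 1 (mod 2).
  s_2 = 0 + 1 + 1 + 0 + 0 + 0 + 0 + 1 = 3 ≡ 1 (mod 2).
  s_3 = 0 + 1 + 1 + 0 + 0 + 1 + 0 + 1 = 4 ≡ 0 (mod 2).
  s_4 = 1 + 1 + 1 + 0 + 0 + 1 + 0 + 1 = 5 ≡ 1 (mod 2).
s = (1, 1, 0, 1)^T — this equals column 13 of H (binary 1101), so error is at position 13.
Correct: flip bit 13 of r = 101011010010001 to get c = 101011010010101.


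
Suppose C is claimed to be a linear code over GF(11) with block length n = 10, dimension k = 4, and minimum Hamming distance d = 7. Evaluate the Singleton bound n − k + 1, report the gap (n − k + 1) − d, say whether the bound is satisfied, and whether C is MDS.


Singleton RHS = n − k + 1 = 7, slack = 0, bound satisfied, MDS.

Singleton bound: d ≤ n − k + 1.
Here n = 10, k = 4, so n − k + 1 = 7.
Given d = 7, check d ≤ 7: YES.
Slack = (n − k + 1) − d = 0.
The code is MDS (slack = 0).
Description: the claimed parameters are [10, 4, 7]_11; such a code would be MDS (meets Singleton bound).


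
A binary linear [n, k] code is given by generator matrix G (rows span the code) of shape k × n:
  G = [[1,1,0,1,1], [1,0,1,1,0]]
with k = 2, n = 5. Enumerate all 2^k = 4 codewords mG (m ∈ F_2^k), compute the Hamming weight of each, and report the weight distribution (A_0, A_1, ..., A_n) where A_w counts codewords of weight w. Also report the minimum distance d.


Weight distribution: A_0 = 1, A_3 = 2, A_4 = 1. Minimum distance d = 3.

Enumerate all 2^2 = 4 messages m ∈ F_2^2.
For each, compute codeword c = mG in F_2^5, then tally its weight.
  m = 00 → c = 00000, weight = 0.
  m = 10 → c = 11011, weight = 4.
  m = 01 → c = 10110, weight = 3.
  m = 11 → c = 01101, weight = 3.
Tally weights:
  weight 0: 1 codewords.
  weight 3: 2 codewords.
  weight 4: 1 codewords.
Minimum distance d = smallest w > 0 with A_w > 0 = 3.
Sanity: Σ A_w = 4 = 2^2 = 4 ✓.


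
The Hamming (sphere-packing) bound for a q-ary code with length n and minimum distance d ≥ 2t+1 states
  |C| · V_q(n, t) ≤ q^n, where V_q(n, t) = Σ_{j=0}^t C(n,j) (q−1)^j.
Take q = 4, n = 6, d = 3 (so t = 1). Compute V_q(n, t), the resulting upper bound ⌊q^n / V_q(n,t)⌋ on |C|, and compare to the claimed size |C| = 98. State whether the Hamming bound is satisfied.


V_q(n, t) = 19, q^n = 4096, Hamming bound = 215, |C| = 98 ≤ bound (satisfied).

Step 1: Compute V_q(n, t) = Σ_{j=0}^1 C(n, j) (q−1)^j.
  j = 0: C(6,0)·(3)^0 = 1·1 = 1.
  j = 1: C(6,1)·(3)^1 = 6·3 = 18.
  V_q(n, t) = 1 + 18 = 19.
Step 2: q^n = 4^6 = 4096.
Step 3: Hamming bound ⌊q^n / V_q(n,t)⌋ = ⌊4096/19⌋ = 215.
Step 4: Compare |C| = 98 to 215: satisfied.
The claimed |C| lies below the Hamming bound.


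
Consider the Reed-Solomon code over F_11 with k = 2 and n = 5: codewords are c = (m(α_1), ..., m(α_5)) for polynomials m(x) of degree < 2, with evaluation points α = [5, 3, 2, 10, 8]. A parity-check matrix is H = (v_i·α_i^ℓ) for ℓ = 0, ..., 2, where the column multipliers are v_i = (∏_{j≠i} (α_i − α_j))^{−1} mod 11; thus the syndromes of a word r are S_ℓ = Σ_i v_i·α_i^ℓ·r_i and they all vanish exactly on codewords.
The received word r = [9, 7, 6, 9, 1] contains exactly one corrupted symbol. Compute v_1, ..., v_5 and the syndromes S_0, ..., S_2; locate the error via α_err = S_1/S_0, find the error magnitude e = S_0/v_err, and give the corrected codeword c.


S = (5, 6, 5), error at position 4, error magnitude e = 6, c = [9, 7, 6, 3, 1].

Step 1: column multipliers v_i = (∏_{j≠i}(α_i − α_j))^{−1} mod 11.
  i = 1 (α = 5): (5−3)(5−2)(5−10)(5−8) = 2·3·(−5)·(−3) = 90 ≡ 2, so v_1 = 2^{−1} = 6 (mod 11).
  i = 2 (α = 3): (3−5)(3−2)(3−10)(3−8) = (−2)·1·(−7)·(−5) = −70 ≡ 7, so v_2 = 7^{−1} = 8 (mod 11).
  i = 3 (α = 2): (2−5)(2−3)(2−10)(2−8) = (−3)·(−1)·(−8)·(−6) = 144 ≡ 1, so v_3 = 1^{−1} = 1 (mod 11).
  i = 4 (α = 10): (10−5)(10−3)(10−2)(10−8) = 5·7·8·2 = 560 ≡ 10, so v_4 = 10^{−1} = 10 (mod 11).
  i = 5 (α = 8): (8−5)(8−3)(8−2)(8−10) = 3·5·6·(−2) = −180 ≡ 7, so v_5 = 7^{−1} = 8 (mod 11).
  v = [6, 8, 1, 10, 8].
Step 2: syndromes of r = [9, 7, 6, 9, 1] (all sums mod 11).
  S_0 = Σ v_i r_i = 6·9 + 8·7 + 1·6 + 10·9 + 8·1 = 214 ≡ 5.
  S_1 = Σ v_i α_i r_i = 6·5·9 + 8·3·7 + 1·2·6 + 10·10·9 + 8·8·1 = 1414 ≡ 6.
  α_i^2 mod 11 = [3, 9, 4, 1, 9].
  S_2 = Σ v_i α_i^2 r_i = 6·3·9 + 8·9·7 + 1·4·6 + 10·1·9 + 8·9·1 = 852 ≡ 5.
  S = (5, 6, 5) ≠ 0, so r is not a codeword (an error is present).
Step 3: locate the error. For a single error e at position i, S_ℓ = v_i·e·α_i^ℓ, so α_err = S_1/S_0.
  S_0^{−1} = 5^{−1} = 9 (mod 11), so α_err = 6·9 = 54 ≡ 10 = α_4. Error position i = 4.
  Consistency check: S_2/S_1 = 5·2 = 10 ≡ 10 = α_err ✓ (single-error assumption holds).
Step 4: error magnitude e = S_0/v_4 = S_0·∏_{j≠4}(α_4 − α_j) = 5·10 = 50 ≡ 6 (mod 11).
Step 5: correct position 4: c_4 = r_4 − e = 9 − 6 ≡ 3 (mod 11). Hence c = [9, 7, 6, 3, 1].
  Check: interpolating c through the α_i gives m(x) = 4 + 1·x (degree < 2) with m(α_i) = c_i for every i, so c is indeed a codeword.


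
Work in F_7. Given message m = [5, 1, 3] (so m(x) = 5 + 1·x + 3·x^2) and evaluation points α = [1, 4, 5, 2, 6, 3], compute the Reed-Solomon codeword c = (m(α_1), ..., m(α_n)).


c = [2, 1, 1, 5, 0, 0]

Message polynomial: m(x) = 5 + 1·x + 3·x^2 (mod 7).
For each evaluation point α_i, compute m(α_i) mod 7:
  α_1 = 1: Horner steps 3 → 4 → 2, so m(1) = 2.
  α_2 = 4: Horner steps 3 → 6 → 1, so m(4) = 1.
  α_3 = 5: Horner steps 3 → 2 → 1, so m(5) = 1.
  α_4 = 2: Horner steps 3 → 0 → 5, so m(2) = 5.
  α_5 = 6: Horner steps 3 → 5 → 0, so m(6) = 0.
  α_6 = 3: Horner steps 3 → 3 → 0, so m(3) = 0.
Codeword c = [2, 1, 1, 5, 0, 0] ∈ F_7^6.


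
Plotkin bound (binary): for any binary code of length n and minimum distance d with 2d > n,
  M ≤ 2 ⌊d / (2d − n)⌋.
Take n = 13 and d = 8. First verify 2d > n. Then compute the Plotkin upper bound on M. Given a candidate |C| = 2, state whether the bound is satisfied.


Plotkin bound M ≤ 4; given |C| = 2 ≤ bound (satisfied).

Check applicability: 2d = 16, n = 13.
2d − n = 3 > 0, so Plotkin applies.
Compute d/(2d−n) = 8/3 ≈ 2.6667.
⌊d/(2d−n)⌋ = 2.
Plotkin bound: M ≤ 2·2 = 4.
Given |C| = 2, check: satisfied.
This |C| is below the Plotkin bound.


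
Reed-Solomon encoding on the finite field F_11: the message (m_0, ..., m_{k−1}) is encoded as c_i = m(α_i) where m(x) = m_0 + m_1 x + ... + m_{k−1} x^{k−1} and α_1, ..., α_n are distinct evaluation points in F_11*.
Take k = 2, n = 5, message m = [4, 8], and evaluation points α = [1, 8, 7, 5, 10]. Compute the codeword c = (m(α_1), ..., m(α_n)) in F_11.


c = [1, 2, 5, 0, 7]

Message polynomial: m(x) = 4 + 8·x (mod 11).
For each evaluation point α_i, compute m(α_i) mod 11:
  α_1 = 1: Horner steps 8 → 1, so m(1) = 1.
  α_2 = 8: Horner steps 8 → 2, so m(8) = 2.
  α_3 = 7: Horner steps 8 → 5, so m(7) = 5.
  α_4 = 5: Horner steps 8 → 0, so m(5) = 0.
  α_5 = 10: Horner steps 8 → 7, so m(10) = 7.
Codeword c = [1, 2, 5, 0, 7] ∈ F_11^5.


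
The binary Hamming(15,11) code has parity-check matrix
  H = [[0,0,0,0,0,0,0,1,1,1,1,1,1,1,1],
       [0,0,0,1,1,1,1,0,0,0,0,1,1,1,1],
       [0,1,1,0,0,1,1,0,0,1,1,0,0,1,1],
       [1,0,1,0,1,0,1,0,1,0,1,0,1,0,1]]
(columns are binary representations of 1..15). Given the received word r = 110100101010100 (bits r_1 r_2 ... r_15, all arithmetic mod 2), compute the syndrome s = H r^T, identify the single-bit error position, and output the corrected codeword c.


s = (1, 1, 1, 1)^T, error position = 15, corrected codeword c = 110100101010101

Compute s = H r^T mod 2 one row at a time:
  s_1 = 0 + 1 + 0 + 1 + 0 + 1 + 0 + 0 = 3 ≡ 1 (mod 2).
  s_2 = 1 + 0 + 0 + 1 + 0 + 1 + 0 + 0 = 3 ≡ 1 (mod 2).
  s_3 = 1 + 0 + 0 + 1 + 0 + 1 + 0 + 0 = 3 ≡ 1 (mod 2).
  s_4 = 1 + 0 + 0 + 1 + 1 + 1 + 1 + 0 = 5 ≡ 1 (mod 2).
s = (1, 1, 1, 1)^T — this equals column 15 of H (binary 1111), so error is at position 15.
Correct: flip bit 15 of r = 110100101010100 to get c = 110100101010101.


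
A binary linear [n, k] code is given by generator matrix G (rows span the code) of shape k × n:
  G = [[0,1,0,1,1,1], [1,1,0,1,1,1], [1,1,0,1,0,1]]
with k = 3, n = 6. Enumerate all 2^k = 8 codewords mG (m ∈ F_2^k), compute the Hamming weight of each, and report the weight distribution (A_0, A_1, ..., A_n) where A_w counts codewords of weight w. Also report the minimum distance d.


Weight distribution: A_0 = 1, A_1 = 2, A_2 = 1, A_3 = 1, A_4 = 2, A_5 = 1. Minimum distance d = 1.

Enumerate all 2^3 = 8 messages m ∈ F_2^3.
For each, compute codeword c = mG in F_2^6, then tally its weight.
  m = 000 → c = 000000, weight = 0.
  m = 100 → c = 010111, weight = 4.
  m = 010 → c = 110111, weight = 5.
  m = 110 → c = 100000, weight = 1.
  m = 001 → c = 110101, weight = 4.
  m = 101 → c = 100010, weight = 2.
  m = 011 → c = 000010, weight = 1.
  m = 111 → c = 010101, weight = 3.
Tally weights:
  weight 0: 1 codewords.
  weight 1: 2 codewords.
  weight 2: 1 codewords.
  weight 3: 1 codewords.
  weight 4: 2 codewords.
  weight 5: 1 codewords.
Minimum distance d = smallest w > 0 with A_w > 0 = 1.
Sanity: Σ A_w = 8 = 2^3 = 8 ✓.


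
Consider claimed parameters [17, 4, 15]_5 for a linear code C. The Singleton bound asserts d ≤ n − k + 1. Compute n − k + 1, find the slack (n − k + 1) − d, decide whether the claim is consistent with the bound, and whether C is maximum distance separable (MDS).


Singleton RHS = n − k + 1 = 14, slack = -1, bound violated (no such code; not MDS).

Singleton bound: d ≤ n − k + 1.
Here n = 17, k = 4, so n − k + 1 = 14.
Given d = 15, check d ≤ 14: NO.
Slack = (n − k + 1) − d = -1.
The slack is negative: d = 15 exceeds n − k + 1 = 14 by 1, so the Singleton bound is violated and no linear [17, 4, 15]_5 code can exist. In particular it is not MDS (MDS requires d = n − k + 1 exactly).
Description: the claimed parameters are [17, 4, 15]_5; such a code would be impossible (violates the Singleton bound).


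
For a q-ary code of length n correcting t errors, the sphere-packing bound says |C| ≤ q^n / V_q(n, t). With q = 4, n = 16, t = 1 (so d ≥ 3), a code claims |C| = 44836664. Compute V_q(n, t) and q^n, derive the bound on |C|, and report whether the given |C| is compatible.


V_q(n, t) = 49, q^n = 4294967296, Hamming bound = 87652393, |C| = 44836664 ≤ bound (satisfied).

Step 1: Compute V_q(n, t) = Σ_{j=0}^1 C(n, j) (q−1)^j.
  j = 0: C(16,0)·(3)^0 = 1·1 = 1.
  j = 1: C(16,1)·(3)^1 = 16·3 = 48.
  V_q(n, t) = 1 + 48 = 49.
Step 2: q^n = 4^16 = 4294967296.
Step 3: Hamming bound ⌊q^n / V_q(n,t)⌋ = ⌊4294967296/49⌋ = 87652393.
Step 4: Compare |C| = 44836664 to 87652393: satisfied.
The claimed |C| lies below the Hamming bound.


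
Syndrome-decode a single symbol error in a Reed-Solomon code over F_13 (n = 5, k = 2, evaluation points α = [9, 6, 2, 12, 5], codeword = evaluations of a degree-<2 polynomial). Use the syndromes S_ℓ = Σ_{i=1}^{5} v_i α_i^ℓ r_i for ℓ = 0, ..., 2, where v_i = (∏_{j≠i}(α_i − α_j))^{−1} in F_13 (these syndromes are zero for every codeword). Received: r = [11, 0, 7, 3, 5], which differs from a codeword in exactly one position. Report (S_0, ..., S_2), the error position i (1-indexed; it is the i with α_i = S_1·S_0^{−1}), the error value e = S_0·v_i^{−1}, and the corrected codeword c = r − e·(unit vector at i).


S = (6, 7, 6), error at position 4, error magnitude e = 7, c = [11, 0, 7, 9, 5].

Step 1: column multipliers v_i = (∏_{j≠i}(α_i − α_j))^{−1} mod 13.
  i = 1 (α = 9): (9−6)(9−2)(9−12)(9−5) = 3·7·(−3)·4 = −252 ≡ 8, so v_1 = 8^{−1} = 5 (mod 13).
  i = 2 (α = 6): (6−9)(6−2)(6−12)(6−5) = (−3)·4·(−6)·1 = 72 ≡ 7, so v_2 = 7^{−1} = 2 (mod 13).
  i = 3 (α = 2): (2−9)(2−6)(2−12)(2−5) = (−7)·(−4)·(−10)·(−3) = 840 ≡ 8, so v_3 = 8^{−1} = 5 (mod 13).
  i = 4 (α = 12): (12−9)(12−6)(12−2)(12−5) = 3·6·10·7 = 1260 ≡ 12, so v_4 = 12^{−1} = 12 (mod 13).
  i = 5 (α = 5): (5−9)(5−6)(5−2)(5−12) = (−4)·(−1)·3·(−7) = −84 ≡ 7, so v_5 = 7^{−1} = 2 (mod 13).
  v = [5, 2, 5, 12, 2].
Step 2: syndromes of r = [11, 0, 7, 3, 5] (all sums mod 13).
  S_0 = Σ v_i r_i = 5·11 + 2·0 + 5·7 + 12·3 + 2·5 = 136 ≡ 6.
  S_1 = Σ v_i α_i r_i = 5·9·11 + 2·6·0 + 5·2·7 + 12·12·3 + 2·5·5 = 1047 ≡ 7.
  α_i^2 mod 13 = [3, 10, 4, 1, 12].
  S_2 = Σ v_i α_i^2 r_i = 5·3·11 + 2·10·0 + 5·4·7 + 12·1·3 + 2·12·5 = 461 ≡ 6.
  S = (6, 7, 6) ≠ 0, so r is not a codeword (an error is present).
Step 3: locate the error. For a single error e at position i, S_ℓ = v_i·e·α_i^ℓ, so α_err = S_1/S_0.
  S_0^{−1} = 6^{−1} = 11 (mod 13), so α_err = 7·11 = 77 ≡ 12 = α_4. Error position i = 4.
  Consistency check: S_2/S_1 = 6·2 = 12 ≡ 12 = α_err ✓ (single-error assumption holds).
Step 4: error magnitude e = S_0/v_4 = S_0·∏_{j≠4}(α_4 − α_j) = 6·12 = 72 ≡ 7 (mod 13).
Step 5: correct position 4: c_4 = r_4 − e = 3 − 7 ≡ 9 (mod 13). Hence c = [11, 0, 7, 9, 5].
  Check: interpolating c through the α_i gives m(x) = 4 + 8·x (degree < 2) with m(α_i) = c_i for every i, so c is indeed a codeword.


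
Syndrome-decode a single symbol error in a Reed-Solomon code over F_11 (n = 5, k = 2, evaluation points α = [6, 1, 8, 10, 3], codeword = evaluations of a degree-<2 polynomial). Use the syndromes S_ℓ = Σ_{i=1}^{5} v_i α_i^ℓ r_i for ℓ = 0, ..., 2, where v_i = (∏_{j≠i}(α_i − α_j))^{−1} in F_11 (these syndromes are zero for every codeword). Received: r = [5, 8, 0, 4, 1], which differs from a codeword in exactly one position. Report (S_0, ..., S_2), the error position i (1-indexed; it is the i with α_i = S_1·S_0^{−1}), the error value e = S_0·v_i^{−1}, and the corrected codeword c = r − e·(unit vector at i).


S = (2, 1, 6), error at position 1, error magnitude e = 9, c = [7, 8, 0, 4, 1].

Step 1: column multipliers v_i = (∏_{j≠i}(α_i − α_j))^{−1} mod 11.
  i = 1 (α = 6): (6−1)(6−8)(6−10)(6−3) = 5·(−2)·(−4)·3 = 120 ≡ 10, so v_1 = 10^{−1} = 10 (mod 11).
  i = 2 (α = 1): (1−6)(1−8)(1−10)(1−3) = (−5)·(−7)·(−9)·(−2) = 630 ≡ 3, so v_2 = 3^{−1} = 4 (mod 11).
  i = 3 (α = 8): (8−6)(8−1)(8−10)(8−3) = 2·7·(−2)·5 = −140 ≡ 3, so v_3 = 3^{−1} = 4 (mod 11).
  i = 4 (α = 10): (10−6)(10−1)(10−8)(10−3) = 4·9·2·7 = 504 ≡ 9, so v_4 = 9^{−1} = 5 (mod 11).
  i = 5 (α = 3): (3−6)(3−1)(3−8)(3−10) = (−3)·2·(−5)·(−7) = −210 ≡ 10, so v_5 = 10^{−1} = 10 (mod 11).
  v = [10, 4, 4, 5, 10].
Step 2: syndromes of r = [5, 8, 0, 4, 1] (all sums mod 11).
  S_0 = Σ v_i r_i = 10·5 + 4·8 + 4·0 + 5·4 + 10·1 = 112 ≡ 2.
  S_1 = Σ v_i α_i r_i = 10·6·5 + 4·1·8 + 4·8·0 + 5·10·4 + 10·3·1 = 562 ≡ 1.
  α_i^2 mod 11 = [3, 1, 9, 1, 9].
  S_2 = Σ v_i α_i^2 r_i = 10·3·5 + 4·1·8 + 4·9·0 + 5·1·4 + 10·9·1 = 292 ≡ 6.
  S = (2, 1, 6) ≠ 0, so r is not a codeword (an error is present).
Step 3: locate the error. For a single error e at position i, S_ℓ = v_i·e·α_i^ℓ, so α_err = S_1/S_0.
  S_0^{−1} = 2^{−1} = 6 (mod 11), so α_err = 1·6 = 6 ≡ 6 = α_1. Error position i = 1.
  Consistency check: S_2/S_1 = 6·1 = 6 ≡ 6 = α_err ✓ (single-error assumption holds).
Step 4: error magnitude e = S_0/v_1 = S_0·∏_{j≠1}(α_1 − α_j) = 2·10 = 20 ≡ 9 (mod 11).
Step 5: correct position 1: c_1 = r_1 − e = 5 − 9 ≡ 7 (mod 11). Hence c = [7, 8, 0, 4, 1].
  Check: interpolating c through the α_i gives m(x) = 6 + 2·x (degree < 2) with m(α_i) = c_i for every i, so c is indeed a codeword.


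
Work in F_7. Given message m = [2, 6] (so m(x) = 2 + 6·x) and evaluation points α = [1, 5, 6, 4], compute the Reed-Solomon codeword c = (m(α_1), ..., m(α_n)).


c = [1, 4, 3, 5]

Message polynomial: m(x) = 2 + 6·x (mod 7).
For each evaluation point α_i, compute m(α_i) mod 7:
  α_1 = 1: Horner steps 6 → 1, so m(1) = 1.
  α_2 = 5: Horner steps 6 → 4, so m(5) = 4.
  α_3 = 6: Horner steps 6 → 3, so m(6) = 3.
  α_4 = 4: Horner steps 6 → 5, so m(4) = 5.
Codeword c = [1, 4, 3, 5] ∈ F_7^4.


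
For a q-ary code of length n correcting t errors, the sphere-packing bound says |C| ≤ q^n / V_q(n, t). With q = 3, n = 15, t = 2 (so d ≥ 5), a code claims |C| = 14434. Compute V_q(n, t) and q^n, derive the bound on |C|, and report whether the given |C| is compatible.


V_q(n, t) = 451, q^n = 14348907, Hamming bound = 31815, |C| = 14434 ≤ bound (satisfied).

Step 1: Compute V_q(n, t) = Σ_{j=0}^2 C(n, j) (q−1)^j.
  j = 0: C(15,0)·(2)^0 = 1·1 = 1.
  j = 1: C(15,1)·(2)^1 = 15·2 = 30.
  j = 2: C(15,2)·(2)^2 = 105·4 = 420.
  V_q(n, t) = 1 + 30 + 420 = 451.
Step 2: q^n = 3^15 = 14348907.
Step 3: Hamming bound ⌊q^n / V_q(n,t)⌋ = ⌊14348907/451⌋ = 31815.
Step 4: Compare |C| = 14434 to 31815: satisfied.
The claimed |C| lies below the Hamming bound.


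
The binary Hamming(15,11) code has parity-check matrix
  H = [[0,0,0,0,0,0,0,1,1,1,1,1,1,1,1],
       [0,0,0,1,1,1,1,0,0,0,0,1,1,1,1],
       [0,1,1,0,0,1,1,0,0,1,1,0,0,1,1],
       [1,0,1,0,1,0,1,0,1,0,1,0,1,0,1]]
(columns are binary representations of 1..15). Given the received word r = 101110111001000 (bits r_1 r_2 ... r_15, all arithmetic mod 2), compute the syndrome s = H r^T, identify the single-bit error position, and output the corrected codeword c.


s = (1, 0, 0, 1)^T, error position = 9, corrected codeword c = 101110110001000

Compute s = H r^T mod 2 one row at a time:
  s_1 = 1 + 1 + 0 + 0 + 1 + 0 + 0 + 0 = 3 ≡ 1 (mod 2).
  s_2 = 1 + 1 + 0 + 1 + 1 + 0 + 0 + 0 = 4 ≡ 0 (mod 2).
  s_3 = 0 + 1 + 0 + 1 + 0 + 0 + 0 + 0 = 2 ≡ 0 (mod 2).
  s_4 = 1 + 1 + 1 + 1 + 1 + 0 + 0 + 0 = 5 ≡ 1 (mod 2).
s = (1, 0, 0, 1)^T — this equals column 9 of H (binary 1001), so error is at position 9.
Correct: flip bit 9 of r = 101110111001000 to get c = 101110110001000.


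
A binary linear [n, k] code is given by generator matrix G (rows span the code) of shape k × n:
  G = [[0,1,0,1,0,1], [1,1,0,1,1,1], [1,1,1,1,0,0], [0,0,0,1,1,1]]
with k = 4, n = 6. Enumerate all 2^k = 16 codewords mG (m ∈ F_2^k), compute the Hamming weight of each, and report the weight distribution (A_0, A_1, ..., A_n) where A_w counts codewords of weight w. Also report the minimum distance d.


Weight distribution: A_0 = 1, A_2 = 4, A_3 = 6, A_4 = 3, A_5 = 2. Minimum distance d = 2.

Enumerate all 2^4 = 16 messages m ∈ F_2^4.
For each, compute codeword c = mG in F_2^6, then tally its weight.
  m = 0000 → c = 000000, weight = 0.
  m = 1000 → c = 010101, weight = 3.
  m = 0100 → c = 110111, weight = 5.
  m = 1100 → c = 100010, weight = 2.
  m = 0010 → c = 111100, weight = 4.
  m = 1010 → c = 101001, weight = 3.
  m = 0110 → c = 001011, weight = 3.
  m = 1110 → c = 011110, weight = 4.
  m = 0001 → c = 000111, weight = 3.
  m = 1001 → c = 010010, weight = 2.
  m = 0101 → c = 110000, weight = 2.
  m = 1101 → c = 100101, weight = 3.
  m = 0011 → c = 111011, weight = 5.
  m = 1011 → c = 101110, weight = 4.
  m = 0111 → c = 001100, weight = 2.
  m = 1111 → c = 011001, weight = 3.
Tally weights:
  weight 0: 1 codewords.
  weight 2: 4 codewords.
  weight 3: 6 codewords.
  weight 4: 3 codewords.
  weight 5: 2 codewords.
Minimum distance d = smallest w > 0 with A_w > 0 = 2.
Sanity: Σ A_w = 16 = 2^4 = 16 ✓.


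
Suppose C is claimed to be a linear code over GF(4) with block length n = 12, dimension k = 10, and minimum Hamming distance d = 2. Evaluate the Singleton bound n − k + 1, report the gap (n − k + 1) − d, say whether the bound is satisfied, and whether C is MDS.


Singleton RHS = n − k + 1 = 3, slack = 1, bound satisfied, not MDS.

Singleton bound: d ≤ n − k + 1.
Here n = 12, k = 10, so n − k + 1 = 3.
Given d = 2, check d ≤ 3: YES.
Slack = (n − k + 1) − d = 1.
The code is NOT MDS (slack = 1 > 0).
Description: the claimed parameters are [12, 10, 2]_4; such a code would be non-MDS.


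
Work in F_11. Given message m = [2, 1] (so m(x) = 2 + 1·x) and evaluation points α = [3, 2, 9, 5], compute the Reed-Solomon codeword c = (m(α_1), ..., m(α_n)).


c = [5, 4, 0, 7]

Message polynomial: m(x) = 2 + 1·x (mod 11).
For each evaluation point α_i, compute m(α_i) mod 11:
  α_1 = 3: Horner steps 1 → 5, so m(3) = 5.
  α_2 = 2: Horner steps 1 → 4, so m(2) = 4.
  α_3 = 9: Horner steps 1 → 0, so m(9) = 0.
  α_4 = 5: Horner steps 1 → 7, so m(5) = 7.
Codeword c = [5, 4, 0, 7] ∈ F_11^4.


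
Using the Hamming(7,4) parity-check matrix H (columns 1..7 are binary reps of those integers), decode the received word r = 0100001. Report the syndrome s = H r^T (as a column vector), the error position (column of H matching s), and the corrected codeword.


s = (1, 0, 1)^T, error position = 5, corrected codeword c = 0100101

Compute s = H r^T mod 2 one row at a time:
  s_1 = 0 + 0 + 0 + 1 = 1 ≡ 1 (mod 2).
  s_2 = 1 + 0 + 0 + 1 = 2 ≡ 0 (mod 2).
  s_3 = 0 + 0 + 0 + 1 = 1 ≡ 1 (mod 2).
s = (1, 0, 1)^T — this equals column 5 of H (binary 101), so error is at position 5.
Correct: flip bit 5 of r = 0100001 to get c = 0100101.


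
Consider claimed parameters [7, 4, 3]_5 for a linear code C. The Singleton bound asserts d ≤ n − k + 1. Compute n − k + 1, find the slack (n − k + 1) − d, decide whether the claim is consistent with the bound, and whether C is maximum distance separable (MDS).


Singleton RHS = n − k + 1 = 4, slack = 1, bound satisfied, not MDS.

Singleton bound: d ≤ n − k + 1.
Here n = 7, k = 4, so n − k + 1 = 4.
Given d = 3, check d ≤ 4: YES.
Slack = (n − k + 1) − d = 1.
The code is NOT MDS (slack = 1 > 0).
Description: the claimed parameters are [7, 4, 3]_5; such a code would be non-MDS.


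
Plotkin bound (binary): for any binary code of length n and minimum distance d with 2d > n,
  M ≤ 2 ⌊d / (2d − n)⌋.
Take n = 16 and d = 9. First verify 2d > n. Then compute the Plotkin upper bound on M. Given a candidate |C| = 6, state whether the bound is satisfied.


Plotkin bound M ≤ 8; given |C| = 6 ≤ bound (satisfied).

Check applicability: 2d = 18, n = 16.
2d − n = 2 > 0, so Plotkin applies.
Compute d/(2d−n) = 9/2 ≈ 4.5000.
⌊d/(2d−n)⌋ = 4.
Plotkin bound: M ≤ 2·4 = 8.
Given |C| = 6, check: satisfied.
This |C| is below the Plotkin bound.


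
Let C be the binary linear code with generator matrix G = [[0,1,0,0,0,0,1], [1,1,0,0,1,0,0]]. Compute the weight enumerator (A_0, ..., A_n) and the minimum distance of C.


Weight distribution: A_0 = 1, A_2 = 1, A_3 = 2. Minimum distance d = 2.

Enumerate all 2^2 = 4 messages m ∈ F_2^2.
For each, compute codeword c = mG in F_2^7, then tally its weight.
  m = 00 → c = 0000000, weight = 0.
  m = 10 → c = 0100001, weight = 2.
  m = 01 → c = 1100100, weight = 3.
  m = 11 → c = 1000101, weight = 3.
Tally weights:
  weight 0: 1 codewords.
  weight 2: 1 codewords.
  weight 3: 2 codewords.
Minimum distance d = smallest w > 0 with A_w > 0 = 2.
Sanity: Σ A_w = 4 = 2^2 = 4 ✓.


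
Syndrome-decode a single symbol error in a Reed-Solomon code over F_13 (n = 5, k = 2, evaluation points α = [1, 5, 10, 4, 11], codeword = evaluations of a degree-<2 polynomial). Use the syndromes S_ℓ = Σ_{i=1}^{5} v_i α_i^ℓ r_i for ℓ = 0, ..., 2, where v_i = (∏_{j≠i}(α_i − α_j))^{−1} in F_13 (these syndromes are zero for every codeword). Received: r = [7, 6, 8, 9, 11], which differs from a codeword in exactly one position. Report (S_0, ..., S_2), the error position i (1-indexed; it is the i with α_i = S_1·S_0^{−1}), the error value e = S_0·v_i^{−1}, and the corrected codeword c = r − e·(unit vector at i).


S = (8, 6, 11), error at position 4, error magnitude e = 6, c = [7, 6, 8, 3, 11].

Step 1: column multipliers v_i = (∏_{j≠i}(α_i − α_j))^{−1} mod 13.
  i = 1 (α = 1): (1−5)(1−10)(1−4)(1−11) = (−4)·(−9)·(−3)·(−10) = 1080 ≡ 1, so v_1 = 1^{−1} = 1 (mod 13).
  i = 2 (α = 5): (5−1)(5−10)(5−4)(5−11) = 4·(−5)·1·(−6) = 120 ≡ 3, so v_2 = 3^{−1} = 9 (mod 13).
  i = 3 (α = 10): (10−1)(10−5)(10−4)(10−11) = 9·5·6·(−1) = −270 ≡ 3, so v_3 = 3^{−1} = 9 (mod 13).
  i = 4 (α = 4): (4−1)(4−5)(4−10)(4−11) = 3·(−1)·(−6)·(−7) = −126 ≡ 4, so v_4 = 4^{−1} = 10 (mod 13).
  i = 5 (α = 11): (11−1)(11−5)(11−10)(11−4) = 10·6·1·7 = 420 ≡ 4, so v_5 = 4^{−1} = 10 (mod 13).
  v = [1, 9, 9, 10, 10].
Step 2: syndromes of r = [7, 6, 8, 9, 11] (all sums mod 13).
  S_0 = Σ v_i r_i = 1·7 + 9·6 + 9·8 + 10·9 + 10·11 = 333 ≡ 8.
  S_1 = Σ v_i α_i r_i = 1·1·7 + 9·5·6 + 9·10·8 + 10·4·9 + 10·11·11 = 2567 ≡ 6.
  α_i^2 mod 13 = [1, 12, 9, 3, 4].
  S_2 = Σ v_i α_i^2 r_i = 1·1·7 + 9·12·6 + 9·9·8 + 10·3·9 + 10·4·11 = 2013 ≡ 11.
  S = (8, 6, 11) ≠ 0, so r is not a codeword (an error is present).
Step 3: locate the error. For a single error e at position i, S_ℓ = v_i·e·α_i^ℓ, so α_err = S_1/S_0.
  S_0^{−1} = 8^{−1} = 5 (mod 13), so α_err = 6·5 = 30 ≡ 4 = α_4. Error position i = 4.
  Consistency check: S_2/S_1 = 11·11 = 121 ≡ 4 = α_err ✓ (single-error assumption holds).
Step 4: error magnitude e = S_0/v_4 = S_0·∏_{j≠4}(α_4 − α_j) = 8·4 = 32 ≡ 6 (mod 13).
Step 5: correct position 4: c_4 = r_4 − e = 9 − 6 ≡ 3 (mod 13). Hence c = [7, 6, 8, 3, 11].
  Check: interpolating c through the α_i gives m(x) = 4 + 3·x (degree < 2) with m(α_i) = c_i for every i, so c is indeed a codeword.


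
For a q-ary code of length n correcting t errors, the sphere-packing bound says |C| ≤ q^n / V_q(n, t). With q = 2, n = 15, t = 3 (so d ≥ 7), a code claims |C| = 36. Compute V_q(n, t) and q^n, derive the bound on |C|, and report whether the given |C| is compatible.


V_q(n, t) = 576, q^n = 32768, Hamming bound = 56, |C| = 36 ≤ bound (satisfied).

Step 1: Compute V_q(n, t) = Σ_{j=0}^3 C(n, j) (q−1)^j.
  j = 0: C(15,0)·(1)^0 = 1·1 = 1.
  j = 1: C(15,1)·(1)^1 = 15·1 = 15.
  j = 2: C(15,2)·(1)^2 = 105·1 = 105.
  j = 3: C(15,3)·(1)^3 = 455·1 = 455.
  V_q(n, t) = 1 + 15 + 105 + 455 = 576.
Step 2: q^n = 2^15 = 32768.
Step 3: Hamming bound ⌊q^n / V_q(n,t)⌋ = ⌊32768/576⌋ = 56.
Step 4: Compare |C| = 36 to 56: satisfied.
The claimed |C| lies below the Hamming bound.


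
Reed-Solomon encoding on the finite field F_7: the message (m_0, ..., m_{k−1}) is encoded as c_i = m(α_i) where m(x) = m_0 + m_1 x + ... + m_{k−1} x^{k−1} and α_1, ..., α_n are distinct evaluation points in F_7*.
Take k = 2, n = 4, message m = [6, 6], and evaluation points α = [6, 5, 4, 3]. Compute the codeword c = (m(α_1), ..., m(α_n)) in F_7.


c = [0, 1, 2, 3]

Message polynomial: m(x) = 6 + 6·x (mod 7).
For each evaluation point α_i, compute m(α_i) mod 7:
  α_1 = 6: Horner steps 6 → 0, so m(6) = 0.
  α_2 = 5: Horner steps 6 → 1, so m(5) = 1.
  α_3 = 4: Horner steps 6 → 2, so m(4) = 2.
  α_4 = 3: Horner steps 6 → 3, so m(3) = 3.
Codeword c = [0, 1, 2, 3] ∈ F_7^4.


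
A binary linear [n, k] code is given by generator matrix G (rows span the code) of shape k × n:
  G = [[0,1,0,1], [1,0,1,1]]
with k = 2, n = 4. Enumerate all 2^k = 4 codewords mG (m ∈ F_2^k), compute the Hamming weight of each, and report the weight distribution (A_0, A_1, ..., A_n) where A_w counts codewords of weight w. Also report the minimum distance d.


Weight distribution: A_0 = 1, A_2 = 1, A_3 = 2. Minimum distance d = 2.

Enumerate all 2^2 = 4 messages m ∈ F_2^2.
For each, compute codeword c = mG in F_2^4, then tally its weight.
  m = 00 → c = 0000, weight = 0.
  m = 10 → c = 0101, weight = 2.
  m = 01 → c = 1011, weight = 3.
  m = 11 → c = 1110, weight = 3.
Tally weights:
  weight 0: 1 codewords.
  weight 2: 1 codewords.
  weight 3: 2 codewords.
Minimum distance d = smallest w > 0 with A_w > 0 = 2.
Sanity: Σ A_w = 4 = 2^2 = 4 ✓.


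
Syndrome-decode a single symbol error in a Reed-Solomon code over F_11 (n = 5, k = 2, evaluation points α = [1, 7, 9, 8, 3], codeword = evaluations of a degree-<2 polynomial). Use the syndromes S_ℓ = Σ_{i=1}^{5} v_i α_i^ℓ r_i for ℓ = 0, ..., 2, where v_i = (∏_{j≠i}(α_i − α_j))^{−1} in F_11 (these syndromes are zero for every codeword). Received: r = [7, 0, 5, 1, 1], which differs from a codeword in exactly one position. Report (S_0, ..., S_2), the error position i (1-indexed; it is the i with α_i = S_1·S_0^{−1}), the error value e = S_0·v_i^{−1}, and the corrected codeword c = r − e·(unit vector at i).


S = (9, 6, 4), error at position 4, error magnitude e = 4, c = [7, 0, 5, 8, 1].

Step 1: column multipliers v_i = (∏_{j≠i}(α_i − α_j))^{−1} mod 11.
  i = 1 (α = 1): (1−7)(1−9)(1−8)(1−3) = (−6)·(−8)·(−7)·(−2) = 672 ≡ 1, so v_1 = 1^{−1} = 1 (mod 11).
  i = 2 (α = 7): (7−1)(7−9)(7−8)(7−3) = 6·(−2)·(−1)·4 = 48 ≡ 4, so v_2 = 4^{−1} = 3 (mod 11).
  i = 3 (α = 9): (9−1)(9−7)(9−8)(9−3) = 8·2·1·6 = 96 ≡ 8, so v_3 = 8^{−1} = 7 (mod 11).
  i = 4 (α = 8): (8−1)(8−7)(8−9)(8−3) = 7·1·(−1)·5 = −35 ≡ 9, so v_4 = 9^{−1} = 5 (mod 11).
  i = 5 (α = 3): (3−1)(3−7)(3−9)(3−8) = 2·(−4)·(−6)·(−5) = −240 ≡ 2, so v_5 = 2^{−1} = 6 (mod 11).
  v = [1, 3, 7, 5, 6].
Step 2: syndromes of r = [7, 0, 5, 1, 1] (all sums mod 11).
  S_0 = Σ v_i r_i = 1·7 + 3·0 + 7·5 + 5·1 + 6·1 = 53 ≡ 9.
  S_1 = Σ v_i α_i r_i = 1·1·7 + 3·7·0 + 7·9·5 + 5·8·1 + 6·3·1 = 380 ≡ 6.
  α_i^2 mod 11 = [1, 5, 4, 9, 9].
  S_2 = Σ v_i α_i^2 r_i = 1·1·7 + 3·5·0 + 7·4·5 + 5·9·1 + 6·9·1 = 246 ≡ 4.
  S = (9, 6, 4) ≠ 0, so r is not a codeword (an error is present).
Step 3: locate the error. For a single error e at position i, S_ℓ = v_i·e·α_i^ℓ, so α_err = S_1/S_0.
  S_0^{−1} = 9^{−1} = 5 (mod 11), so α_err = 6·5 = 30 ≡ 8 = α_4. Error position i = 4.
  Consistency check: S_2/S_1 = 4·2 = 8 ≡ 8 = α_err ✓ (single-error assumption holds).
Step 4: error magnitude e = S_0/v_4 = S_0·∏_{j≠4}(α_4 − α_j) = 9·9 = 81 ≡ 4 (mod 11).
Step 5: correct position 4: c_4 = r_4 − e = 1 − 4 ≡ 8 (mod 11). Hence c = [7, 0, 5, 8, 1].
  Check: interpolating c through the α_i gives m(x) = 10 + 8·x (degree < 2) with m(α_i) = c_i for every i, so c is indeed a codeword.


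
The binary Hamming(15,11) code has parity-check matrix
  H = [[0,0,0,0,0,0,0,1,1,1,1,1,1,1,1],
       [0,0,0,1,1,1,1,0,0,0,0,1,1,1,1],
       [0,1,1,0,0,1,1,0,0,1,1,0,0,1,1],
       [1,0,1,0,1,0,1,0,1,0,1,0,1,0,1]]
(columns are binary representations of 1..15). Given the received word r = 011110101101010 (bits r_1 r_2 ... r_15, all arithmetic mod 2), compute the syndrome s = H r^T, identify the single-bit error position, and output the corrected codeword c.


s = (0, 1, 1, 0)^T, error position = 6, corrected codeword c = 011111101101010

Compute s = H r^T mod 2 one row at a time:
  s_1 = 0 + 1 + 1 + 0 + 1 + 0 + 1 + 0 = 4 ≡ 0 (mod 2).
  s_2 = 1 + 1 + 0 + 1 + 1 + 0 + 1 + 0 = 5 ≡ 1 (mod 2).
  s_3 = 1 + 1 + 0 + 1 + 1 + 0 + 1 + 0 = 5 ≡ 1 (mod 2).
  s_4 = 0 + 1 + 1 + 1 + 1 + 0 + 0 + 0 = 4 ≡ 0 (mod 2).
s = (0, 1, 1, 0)^T — this equals column 6 of H (binary 0110), so error is at position 6.
Correct: flip bit 6 of r = 011110101101010 to get c = 011111101101010.


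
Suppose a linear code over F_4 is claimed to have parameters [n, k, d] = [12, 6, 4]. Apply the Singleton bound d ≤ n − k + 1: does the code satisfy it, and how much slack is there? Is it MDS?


Singleton RHS = n − k + 1 = 7, slack = 3, bound satisfied, not MDS.

Singleton bound: d ≤ n − k + 1.
Here n = 12, k = 6, so n − k + 1 = 7.
Given d = 4, check d ≤ 7: YES.
Slack = (n − k + 1) − d = 3.
The code is NOT MDS (slack = 3 > 0).
Description: the claimed parameters are [12, 6, 4]_4; such a code would be non-MDS.


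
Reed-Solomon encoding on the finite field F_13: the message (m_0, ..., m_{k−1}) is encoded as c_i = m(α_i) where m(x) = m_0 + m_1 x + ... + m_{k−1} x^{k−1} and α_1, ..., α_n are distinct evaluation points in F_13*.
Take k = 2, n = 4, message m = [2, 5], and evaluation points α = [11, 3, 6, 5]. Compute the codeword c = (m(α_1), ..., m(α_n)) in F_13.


c = [5, 4, 6, 1]

Message polynomial: m(x) = 2 + 5·x (mod 13).
For each evaluation point α_i, compute m(α_i) mod 13:
  α_1 = 11: Horner steps 5 → 5, so m(11) = 5.
  α_2 = 3: Horner steps 5 → 4, so m(3) = 4.
  α_3 = 6: Horner steps 5 → 6, so m(6) = 6.
  α_4 = 5: Horner steps 5 → 1, so m(5) = 1.
Codeword c = [5, 4, 6, 1] ∈ F_13^4.


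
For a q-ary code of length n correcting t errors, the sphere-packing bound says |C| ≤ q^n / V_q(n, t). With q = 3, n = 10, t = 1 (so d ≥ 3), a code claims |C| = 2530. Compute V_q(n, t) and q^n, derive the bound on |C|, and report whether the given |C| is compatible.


V_q(n, t) = 21, q^n = 59049, Hamming bound = 2811, |C| = 2530 ≤ bound (satisfied).

Step 1: Compute V_q(n, t) = Σ_{j=0}^1 C(n, j) (q−1)^j.
  j = 0: C(10,0)·(2)^0 = 1·1 = 1.
  j = 1: C(10,1)·(2)^1 = 10·2 = 20.
  V_q(n, t) = 1 + 20 = 21.
Step 2: q^n = 3^10 = 59049.
Step 3: Hamming bound ⌊q^n / V_q(n,t)⌋ = ⌊59049/21⌋ = 2811.
Step 4: Compare |C| = 2530 to 2811: satisfied.
The claimed |C| lies below the Hamming bound.


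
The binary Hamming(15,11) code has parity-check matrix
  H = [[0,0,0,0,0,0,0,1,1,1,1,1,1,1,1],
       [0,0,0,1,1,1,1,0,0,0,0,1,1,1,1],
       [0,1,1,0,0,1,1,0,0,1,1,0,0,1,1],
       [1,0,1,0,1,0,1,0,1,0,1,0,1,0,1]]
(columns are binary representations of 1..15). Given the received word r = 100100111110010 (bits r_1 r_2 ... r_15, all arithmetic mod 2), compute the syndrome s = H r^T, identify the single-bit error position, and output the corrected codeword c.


s = (1, 1, 0, 0)^T, error position = 12, corrected codeword c = 100100111111010

Compute s = H r^T mod 2 one row at a time:
  s_1 = 1 + 1 + 1 + 1 + 0 + 0 + 1 + 0 = 5 ≡ 1 (mod 2).
  s_2 = 1 + 0 + 0 + 1 + 0 + 0 + 1 + 0 = 3 ≡ 1 (mod 2).
  s_3 = 0 + 0 + 0 + 1 + 1 + 1 + 1 + 0 = 4 ≡ 0 (mod 2).
  s_4 = 1 + 0 + 0 + 1 + 1 + 1 + 0 + 0 = 4 ≡ 0 (mod 2).
s = (1, 1, 0, 0)^T — this equals column 12 of H (binary 1100), so error is at position 12.
Correct: flip bit 12 of r = 100100111110010 to get c = 100100111111010.


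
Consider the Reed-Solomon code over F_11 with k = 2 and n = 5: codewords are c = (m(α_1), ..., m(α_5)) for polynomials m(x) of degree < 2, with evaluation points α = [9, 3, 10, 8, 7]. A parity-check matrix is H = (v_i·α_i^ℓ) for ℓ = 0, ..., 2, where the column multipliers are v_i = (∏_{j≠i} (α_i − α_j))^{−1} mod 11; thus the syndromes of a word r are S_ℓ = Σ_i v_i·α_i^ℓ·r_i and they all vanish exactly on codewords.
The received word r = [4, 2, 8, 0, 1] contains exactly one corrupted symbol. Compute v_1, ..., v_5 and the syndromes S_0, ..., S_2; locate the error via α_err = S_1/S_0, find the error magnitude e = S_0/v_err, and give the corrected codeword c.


S = (3, 10, 4), error at position 5, error magnitude e = 5, c = [4, 2, 8, 0, 7].

Step 1: column multipliers v_i = (∏_{j≠i}(α_i − α_j))^{−1} mod 11.
  i = 1 (α = 9): (9−3)(9−10)(9−8)(9−7) = 6·(−1)·1·2 = −12 ≡ 10, so v_1 = 10^{−1} = 10 (mod 11).
  i = 2 (α = 3): (3−9)(3−10)(3−8)(3−7) = (−6)·(−7)·(−5)·(−4) = 840 ≡ 4, so v_2 = 4^{−1} = 3 (mod 11).
  i = 3 (α = 10): (10−9)(10−3)(10−8)(10−7) = 1·7·2·3 = 42 ≡ 9, so v_3 = 9^{−1} = 5 (mod 11).
  i = 4 (α = 8): (8−9)(8−3)(8−10)(8−7) = (−1)·5·(−2)·1 = 10 ≡ 10, so v_4 = 10^{−1} = 10 (mod 11).
  i = 5 (α = 7): (7−9)(7−3)(7−10)(7−8) = (−2)·4·(−3)·(−1) = −24 ≡ 9, so v_5 = 9^{−1} = 5 (mod 11).
  v = [10, 3, 5, 10, 5].
Step 2: syndromes of r = [4, 2, 8, 0, 1] (all sums mod 11).
  S_0 = Σ v_i r_i = 10·4 + 3·2 + 5·8 + 10·0 + 5·1 = 91 ≡ 3.
  S_1 = Σ v_i α_i r_i = 10·9·4 + 3·3·2 + 5·10·8 + 10·8·0 + 5·7·1 = 813 ≡ 10.
  α_i^2 mod 11 = [4, 9, 1, 9, 5].
  S_2 = Σ v_i α_i^2 r_i = 10·4·4 + 3·9·2 + 5·1·8 + 10·9·0 + 5·5·1 = 279 ≡ 4.
  S = (3, 10, 4) ≠ 0, so r is not a codeword (an error is present).
Step 3: locate the error. For a single error e at position i, S_ℓ = v_i·e·α_i^ℓ, so α_err = S_1/S_0.
  S_0^{−1} = 3^{−1} = 4 (mod 11), so α_err = 10·4 = 40 ≡ 7 = α_5. Error position i = 5.
  Consistency check: S_2/S_1 = 4·10 = 40 ≡ 7 = α_err ✓ (single-error assumption holds).
Step 4: error magnitude e = S_0/v_5 = S_0·∏_{j≠5}(α_5 − α_j) = 3·9 = 27 ≡ 5 (mod 11).
Step 5: correct position 5: c_5 = r_5 − e = 1 − 5 ≡ 7 (mod 11). Hence c = [4, 2, 8, 0, 7].
  Check: interpolating c through the α_i gives m(x) = 1 + 4·x (degree < 2) with m(α_i) = c_i for every i, so c is indeed a codeword.
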